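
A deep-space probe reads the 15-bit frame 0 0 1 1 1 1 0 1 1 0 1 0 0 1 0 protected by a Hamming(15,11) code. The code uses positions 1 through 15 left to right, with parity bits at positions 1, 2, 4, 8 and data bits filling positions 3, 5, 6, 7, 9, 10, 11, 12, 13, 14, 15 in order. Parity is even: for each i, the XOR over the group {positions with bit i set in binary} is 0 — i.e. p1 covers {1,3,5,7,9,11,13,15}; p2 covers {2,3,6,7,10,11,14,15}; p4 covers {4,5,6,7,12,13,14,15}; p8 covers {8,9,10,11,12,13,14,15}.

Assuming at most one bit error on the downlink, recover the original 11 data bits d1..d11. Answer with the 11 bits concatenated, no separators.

s1 (pos 1,3,5,7,9,11,13,15): 0⊕1⊕1⊕0⊕1⊕1⊕0⊕0 = 0
s2 (pos 2,3,6,7,10,11,14,15): 0⊕1⊕1⊕0⊕0⊕1⊕1⊕0 = 0
s4 (pos 4,5,6,7,12,13,14,15): 1⊕1⊕1⊕0⊕0⊕0⊕1⊕0 = 0
s8 (pos 8,9,10,11,12,13,14,15): 1⊕1⊕0⊕1⊕0⊕0⊕1⊕0 = 0
Syndrome s8…s1 = 0000 → no error.
Read data bits from positions 3,5,6,7,9,10,11,12,13,14,15: 11101010010

11101010010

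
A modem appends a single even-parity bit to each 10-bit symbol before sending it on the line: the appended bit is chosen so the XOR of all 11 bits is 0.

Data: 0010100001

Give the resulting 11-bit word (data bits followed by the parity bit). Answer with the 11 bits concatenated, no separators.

XOR of the 10 data bits: 0⊕0⊕1⊕0⊕1⊕0⊕0⊕0⊕0⊕1 = 1
Parity bit = 1 (so all 11 bits XOR to 0).

00101000011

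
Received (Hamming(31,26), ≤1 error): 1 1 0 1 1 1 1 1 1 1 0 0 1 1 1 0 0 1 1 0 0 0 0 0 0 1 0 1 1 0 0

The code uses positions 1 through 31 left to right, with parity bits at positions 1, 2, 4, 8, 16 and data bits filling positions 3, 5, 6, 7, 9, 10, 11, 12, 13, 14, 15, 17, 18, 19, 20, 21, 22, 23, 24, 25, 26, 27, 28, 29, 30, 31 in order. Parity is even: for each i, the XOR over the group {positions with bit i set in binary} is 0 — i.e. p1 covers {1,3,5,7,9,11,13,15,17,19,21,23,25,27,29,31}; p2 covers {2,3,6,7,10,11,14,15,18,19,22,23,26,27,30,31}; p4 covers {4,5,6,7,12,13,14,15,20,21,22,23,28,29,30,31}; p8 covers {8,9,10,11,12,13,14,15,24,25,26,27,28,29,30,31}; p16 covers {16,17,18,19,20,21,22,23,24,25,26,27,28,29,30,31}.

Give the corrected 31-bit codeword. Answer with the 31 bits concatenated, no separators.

s1 (pos 1,3,5,7,9,11,13,15,17,19,21,23,25,27,29,31): 1⊕0⊕1⊕1⊕1⊕0⊕1⊕1⊕0⊕1⊕0⊕0⊕0⊕0⊕1⊕0 = 0
s2 (pos 2,3,6,7,10,11,14,15,18,19,22,23,26,27,30,31): 1⊕0⊕1⊕1⊕1⊕0⊕1⊕1⊕1⊕1⊕0⊕0⊕1⊕0⊕0⊕0 = 1
s4 (pos 4,5,6,7,12,13,14,15,20,21,22,23,28,29,30,31): 1⊕1⊕1⊕1⊕0⊕1⊕1⊕1⊕0⊕0⊕0⊕0⊕1⊕1⊕0⊕0 = 1
s8 (pos 8,9,10,11,12,13,14,15,24,25,26,27,28,29,30,31): 1⊕1⊕1⊕0⊕0⊕1⊕1⊕1⊕0⊕0⊕1⊕0⊕1⊕1⊕0⊕0 = 1
s16 (pos 16,17,18,19,20,21,22,23,24,25,26,27,28,29,30,31): 0⊕0⊕1⊕1⊕0⊕0⊕0⊕0⊕0⊕0⊕1⊕0⊕1⊕1⊕0⊕0 = 1
Syndrome s16…s1 = 11110 → error at position 30.
Flip position 30: 1101111111001110011000000101100 → 1101111111001110011000000101110

1101111111001110011000000101110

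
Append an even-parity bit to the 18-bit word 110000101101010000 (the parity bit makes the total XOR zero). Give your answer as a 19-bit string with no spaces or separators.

XOR of the 18 data bits: 1⊕1⊕0⊕0⊕0⊕0⊕1⊕0⊕1⊕1⊕0⊕1⊕0⊕1⊕0⊕0⊕0⊕0 = 1
Parity bit = 1 (so all 19 bits XOR to 0).

1100001011010100001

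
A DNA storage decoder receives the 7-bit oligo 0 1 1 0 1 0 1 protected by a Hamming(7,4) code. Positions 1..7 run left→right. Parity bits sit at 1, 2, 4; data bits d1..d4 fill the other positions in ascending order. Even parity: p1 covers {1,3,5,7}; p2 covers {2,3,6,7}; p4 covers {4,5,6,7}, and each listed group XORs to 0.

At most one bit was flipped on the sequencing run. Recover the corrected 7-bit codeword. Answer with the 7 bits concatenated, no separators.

s1 (pos 1,3,5,7): 0⊕1⊕1⊕1 = 1
s2 (pos 2,3,6,7): 1⊕1⊕0⊕1 = 1
s4 (pos 4,5,6,7): 0⊕1⊕0⊕1 = 0
Syndrome s4…s1 = 011 → error at position 3.
Flip position 3: 0110101 → 0100101

0100101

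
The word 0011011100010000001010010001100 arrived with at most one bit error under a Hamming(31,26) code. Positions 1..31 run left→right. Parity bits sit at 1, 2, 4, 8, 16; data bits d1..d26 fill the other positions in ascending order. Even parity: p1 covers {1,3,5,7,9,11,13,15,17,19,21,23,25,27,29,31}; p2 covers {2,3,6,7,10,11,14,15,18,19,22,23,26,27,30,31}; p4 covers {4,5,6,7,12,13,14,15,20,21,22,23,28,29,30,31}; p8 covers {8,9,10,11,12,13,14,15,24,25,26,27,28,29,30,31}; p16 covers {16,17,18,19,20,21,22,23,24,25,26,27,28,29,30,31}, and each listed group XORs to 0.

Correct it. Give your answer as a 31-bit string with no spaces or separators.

0011011100010000001010010001000

s1 (pos 1,3,5,7,9,11,13,15,17,19,21,23,25,27,29,31): 0⊕1⊕0⊕1⊕0⊕0⊕0⊕0⊕0⊕1⊕1⊕0⊕0⊕0⊕1⊕0 = 1
s2 (pos 2,3,6,7,10,11,14,15,18,19,22,23,26,27,30,31): 0⊕1⊕1⊕1⊕0⊕0⊕0⊕0⊕0⊕1⊕0⊕0⊕0⊕0⊕0⊕0 = 0
s4 (pos 4,5,6,7,12,13,14,15,20,21,22,23,28,29,30,31): 1⊕0⊕1⊕1⊕1⊕0⊕0⊕0⊕0⊕1⊕0⊕0⊕1⊕1⊕0⊕0 = 1
s8 (pos 8,9,10,11,12,13,14,15,24,25,26,27,28,29,30,31): 1⊕0⊕0⊕0⊕1⊕0⊕0⊕0⊕1⊕0⊕0⊕0⊕1⊕1⊕0⊕0 = 1
s16 (pos 16,17,18,19,20,21,22,23,24,25,26,27,28,29,30,31): 0⊕0⊕0⊕1⊕0⊕1⊕0⊕0⊕1⊕0⊕0⊕0⊕1⊕1⊕0⊕0 = 1
Syndrome s16…s1 = 11101 → error at position 29.
Flip position 29: 0011011100010000001010010001100 → 0011011100010000001010010001000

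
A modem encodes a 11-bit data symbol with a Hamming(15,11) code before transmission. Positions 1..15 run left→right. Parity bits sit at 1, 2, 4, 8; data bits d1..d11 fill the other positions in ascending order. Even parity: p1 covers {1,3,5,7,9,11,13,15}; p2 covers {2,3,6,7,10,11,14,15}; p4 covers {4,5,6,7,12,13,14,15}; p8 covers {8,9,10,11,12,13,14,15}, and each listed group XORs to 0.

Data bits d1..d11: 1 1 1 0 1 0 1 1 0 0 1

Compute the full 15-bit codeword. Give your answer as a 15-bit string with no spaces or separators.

Place data at non-parity positions: p1 p2 1 p4 1 1 0 p8 1 0 1 1 0 0 1
p1 (pos 1,3,5,7,9,11,13,15): XOR of data positions = 1⊕1⊕0⊕1⊕1⊕0⊕1 = 1
p2 (pos 2,3,6,7,10,11,14,15): XOR of data positions = 1⊕1⊕0⊕0⊕1⊕0⊕1 = 0
p4 (pos 4,5,6,7,12,13,14,15): XOR of data positions = 1⊕1⊕0⊕1⊕0⊕0⊕1 = 0
p8 (pos 8,9,10,11,12,13,14,15): XOR of data positions = 1⊕0⊕1⊕1⊕0⊕0⊕1 = 0
Codeword: 101011001011001

101011001011001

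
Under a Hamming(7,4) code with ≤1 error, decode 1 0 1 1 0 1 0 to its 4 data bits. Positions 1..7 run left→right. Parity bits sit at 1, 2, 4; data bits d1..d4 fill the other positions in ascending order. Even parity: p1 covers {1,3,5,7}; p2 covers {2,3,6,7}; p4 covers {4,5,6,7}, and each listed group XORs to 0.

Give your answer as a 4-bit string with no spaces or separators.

s1 (pos 1,3,5,7): 1⊕1⊕0⊕0 = 0
s2 (pos 2,3,6,7): 0⊕1⊕1⊕0 = 0
s4 (pos 4,5,6,7): 1⊕0⊕1⊕0 = 0
Syndrome s4…s1 = 000 → no error.
Read data bits from positions 3,5,6,7: 1010

1010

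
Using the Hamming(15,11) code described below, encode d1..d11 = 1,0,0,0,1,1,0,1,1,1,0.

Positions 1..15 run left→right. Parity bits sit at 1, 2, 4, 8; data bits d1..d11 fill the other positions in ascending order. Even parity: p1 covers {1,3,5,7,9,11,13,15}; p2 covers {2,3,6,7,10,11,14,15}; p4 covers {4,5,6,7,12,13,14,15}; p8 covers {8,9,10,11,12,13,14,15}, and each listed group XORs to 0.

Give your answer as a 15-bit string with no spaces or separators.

Place data at non-parity positions: p1 p2 1 p4 0 0 0 p8 1 1 0 1 1 1 0
p1 (pos 1,3,5,7,9,11,13,15): XOR of data positions = 1⊕0⊕0⊕1⊕0⊕1⊕0 = 1
p2 (pos 2,3,6,7,10,11,14,15): XOR of data positions = 1⊕0⊕0⊕1⊕0⊕1⊕0 = 1
p4 (pos 4,5,6,7,12,13,14,15): XOR of data positions = 0⊕0⊕0⊕1⊕1⊕1⊕0 = 1
p8 (pos 8,9,10,11,12,13,14,15): XOR of data positions = 1⊕1⊕0⊕1⊕1⊕1⊕0 = 1
Codeword: 111100011101110

111100011101110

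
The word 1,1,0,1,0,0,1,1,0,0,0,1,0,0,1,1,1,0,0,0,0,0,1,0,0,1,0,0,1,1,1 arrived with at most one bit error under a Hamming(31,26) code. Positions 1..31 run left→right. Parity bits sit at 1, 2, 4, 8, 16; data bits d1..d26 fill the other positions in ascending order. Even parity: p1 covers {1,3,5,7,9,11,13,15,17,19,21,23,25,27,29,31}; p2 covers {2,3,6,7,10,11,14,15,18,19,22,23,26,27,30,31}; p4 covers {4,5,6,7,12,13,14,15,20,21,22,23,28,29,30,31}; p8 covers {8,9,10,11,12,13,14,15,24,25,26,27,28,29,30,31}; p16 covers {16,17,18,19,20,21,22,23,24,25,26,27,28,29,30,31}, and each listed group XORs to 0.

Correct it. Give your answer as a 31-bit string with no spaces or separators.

1101001100010011100000100110111

s1 (pos 1,3,5,7,9,11,13,15,17,19,21,23,25,27,29,31): 1⊕0⊕0⊕1⊕0⊕0⊕0⊕1⊕1⊕0⊕0⊕1⊕0⊕0⊕1⊕1 = 1
s2 (pos 2,3,6,7,10,11,14,15,18,19,22,23,26,27,30,31): 1⊕0⊕0⊕1⊕0⊕0⊕0⊕1⊕0⊕0⊕0⊕1⊕1⊕0⊕1⊕1 = 1
s4 (pos 4,5,6,7,12,13,14,15,20,21,22,23,28,29,30,31): 1⊕0⊕0⊕1⊕1⊕0⊕0⊕1⊕0⊕0⊕0⊕1⊕0⊕1⊕1⊕1 = 0
s8 (pos 8,9,10,11,12,13,14,15,24,25,26,27,28,29,30,31): 1⊕0⊕0⊕0⊕1⊕0⊕0⊕1⊕0⊕0⊕1⊕0⊕0⊕1⊕1⊕1 = 1
s16 (pos 16,17,18,19,20,21,22,23,24,25,26,27,28,29,30,31): 1⊕1⊕0⊕0⊕0⊕0⊕0⊕1⊕0⊕0⊕1⊕0⊕0⊕1⊕1⊕1 = 1
Syndrome s16…s1 = 11011 → error at position 27.
Flip position 27: 1101001100010011100000100100111 → 1101001100010011100000100110111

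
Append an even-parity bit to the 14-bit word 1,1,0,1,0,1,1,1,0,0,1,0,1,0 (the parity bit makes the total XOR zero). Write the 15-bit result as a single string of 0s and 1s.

110101110010100

XOR of the 14 data bits: 1⊕1⊕0⊕1⊕0⊕1⊕1⊕1⊕0⊕0⊕1⊕0⊕1⊕0 = 0
Parity bit = 0 (so all 15 bits XOR to 0).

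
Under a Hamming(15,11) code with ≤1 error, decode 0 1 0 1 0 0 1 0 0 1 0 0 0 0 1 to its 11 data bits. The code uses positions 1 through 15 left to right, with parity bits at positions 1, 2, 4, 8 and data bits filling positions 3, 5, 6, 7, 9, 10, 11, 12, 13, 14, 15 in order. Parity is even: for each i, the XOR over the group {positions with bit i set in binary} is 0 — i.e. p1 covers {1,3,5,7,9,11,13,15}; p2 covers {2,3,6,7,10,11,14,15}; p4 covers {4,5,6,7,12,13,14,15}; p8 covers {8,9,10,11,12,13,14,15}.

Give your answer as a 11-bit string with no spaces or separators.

s1 (pos 1,3,5,7,9,11,13,15): 0⊕0⊕0⊕1⊕0⊕0⊕0⊕1 = 0
s2 (pos 2,3,6,7,10,11,14,15): 1⊕0⊕0⊕1⊕1⊕0⊕0⊕1 = 0
s4 (pos 4,5,6,7,12,13,14,15): 1⊕0⊕0⊕1⊕0⊕0⊕0⊕1 = 1
s8 (pos 8,9,10,11,12,13,14,15): 0⊕0⊕1⊕0⊕0⊕0⊕0⊕1 = 0
Syndrome s8…s1 = 0100 → error at position 4.
Flip position 4: 010100100100001 → 010000100100001
Read data bits from positions 3,5,6,7,9,10,11,12,13,14,15: 00010100001

00010100001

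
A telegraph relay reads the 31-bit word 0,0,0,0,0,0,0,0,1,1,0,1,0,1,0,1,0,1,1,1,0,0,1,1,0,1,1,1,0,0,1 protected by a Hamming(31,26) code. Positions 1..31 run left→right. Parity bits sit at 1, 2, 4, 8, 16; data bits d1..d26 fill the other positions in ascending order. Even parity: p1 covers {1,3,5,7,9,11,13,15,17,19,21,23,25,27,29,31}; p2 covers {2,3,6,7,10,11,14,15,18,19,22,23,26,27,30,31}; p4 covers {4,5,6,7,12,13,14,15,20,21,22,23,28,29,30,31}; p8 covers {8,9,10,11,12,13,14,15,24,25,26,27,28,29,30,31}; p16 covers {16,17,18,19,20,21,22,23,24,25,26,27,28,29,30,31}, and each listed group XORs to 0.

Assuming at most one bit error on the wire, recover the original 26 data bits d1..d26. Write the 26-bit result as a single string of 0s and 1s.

00000101010011100110111001

s1 (pos 1,3,5,7,9,11,13,15,17,19,21,23,25,27,29,31): 0⊕0⊕0⊕0⊕1⊕0⊕0⊕0⊕0⊕1⊕0⊕1⊕0⊕1⊕0⊕1 = 1
s2 (pos 2,3,6,7,10,11,14,15,18,19,22,23,26,27,30,31): 0⊕0⊕0⊕0⊕1⊕0⊕1⊕0⊕1⊕1⊕0⊕1⊕1⊕1⊕0⊕1 = 0
s4 (pos 4,5,6,7,12,13,14,15,20,21,22,23,28,29,30,31): 0⊕0⊕0⊕0⊕1⊕0⊕1⊕0⊕1⊕0⊕0⊕1⊕1⊕0⊕0⊕1 = 0
s8 (pos 8,9,10,11,12,13,14,15,24,25,26,27,28,29,30,31): 0⊕1⊕1⊕0⊕1⊕0⊕1⊕0⊕1⊕0⊕1⊕1⊕1⊕0⊕0⊕1 = 1
s16 (pos 16,17,18,19,20,21,22,23,24,25,26,27,28,29,30,31): 1⊕0⊕1⊕1⊕1⊕0⊕0⊕1⊕1⊕0⊕1⊕1⊕1⊕0⊕0⊕1 = 0
Syndrome s16…s1 = 01001 → error at position 9.
Flip position 9: 0000000011010101011100110111001 → 0000000001010101011100110111001
Read data bits from positions 3,5,6,7,9,10,11,12,13,14,15,17,18,19,20,21,22,23,24,25,26,27,28,29,30,31: 00000101010011100110111001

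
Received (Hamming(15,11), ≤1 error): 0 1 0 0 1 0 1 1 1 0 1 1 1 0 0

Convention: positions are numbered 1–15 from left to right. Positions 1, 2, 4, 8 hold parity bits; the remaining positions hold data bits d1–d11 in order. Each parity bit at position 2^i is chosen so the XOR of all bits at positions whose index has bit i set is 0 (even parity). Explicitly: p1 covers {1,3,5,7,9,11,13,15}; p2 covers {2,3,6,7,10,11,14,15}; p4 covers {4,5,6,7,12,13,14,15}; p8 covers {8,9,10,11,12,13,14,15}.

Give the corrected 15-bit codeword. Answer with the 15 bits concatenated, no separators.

010010111001100

s1 (pos 1,3,5,7,9,11,13,15): 0⊕0⊕1⊕1⊕1⊕1⊕1⊕0 = 1
s2 (pos 2,3,6,7,10,11,14,15): 1⊕0⊕0⊕1⊕0⊕1⊕0⊕0 = 1
s4 (pos 4,5,6,7,12,13,14,15): 0⊕1⊕0⊕1⊕1⊕1⊕0⊕0 = 0
s8 (pos 8,9,10,11,12,13,14,15): 1⊕1⊕0⊕1⊕1⊕1⊕0⊕0 = 1
Syndrome s8…s1 = 1011 → error at position 11.
Flip position 11: 010010111011100 → 010010111001100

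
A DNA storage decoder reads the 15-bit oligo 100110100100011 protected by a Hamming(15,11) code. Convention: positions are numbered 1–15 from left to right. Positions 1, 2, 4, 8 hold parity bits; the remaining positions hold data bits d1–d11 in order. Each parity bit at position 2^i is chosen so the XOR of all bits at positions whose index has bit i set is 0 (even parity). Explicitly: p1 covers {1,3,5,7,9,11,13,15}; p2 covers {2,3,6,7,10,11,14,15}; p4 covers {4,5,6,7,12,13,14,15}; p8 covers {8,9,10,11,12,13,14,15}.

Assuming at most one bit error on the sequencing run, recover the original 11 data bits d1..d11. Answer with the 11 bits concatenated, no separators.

s1 (pos 1,3,5,7,9,11,13,15): 1⊕0⊕1⊕1⊕0⊕0⊕0⊕1 = 0
s2 (pos 2,3,6,7,10,11,14,15): 0⊕0⊕0⊕1⊕1⊕0⊕1⊕1 = 0
s4 (pos 4,5,6,7,12,13,14,15): 1⊕1⊕0⊕1⊕0⊕0⊕1⊕1 = 1
s8 (pos 8,9,10,11,12,13,14,15): 0⊕0⊕1⊕0⊕0⊕0⊕1⊕1 = 1
Syndrome s8…s1 = 1100 → error at position 12.
Flip position 12: 100110100100011 → 100110100101011
Read data bits from positions 3,5,6,7,9,10,11,12,13,14,15: 01010101011

01010101011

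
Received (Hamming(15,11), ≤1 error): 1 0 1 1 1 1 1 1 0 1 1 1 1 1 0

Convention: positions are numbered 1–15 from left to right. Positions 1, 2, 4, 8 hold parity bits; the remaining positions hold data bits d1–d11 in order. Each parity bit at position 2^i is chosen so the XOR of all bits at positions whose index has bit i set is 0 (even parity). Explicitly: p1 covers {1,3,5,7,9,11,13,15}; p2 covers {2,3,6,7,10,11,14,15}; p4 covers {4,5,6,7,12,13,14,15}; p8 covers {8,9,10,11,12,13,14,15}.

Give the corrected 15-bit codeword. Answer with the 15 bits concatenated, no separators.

s1 (pos 1,3,5,7,9,11,13,15): 1⊕1⊕1⊕1⊕0⊕1⊕1⊕0 = 0
s2 (pos 2,3,6,7,10,11,14,15): 0⊕1⊕1⊕1⊕1⊕1⊕1⊕0 = 0
s4 (pos 4,5,6,7,12,13,14,15): 1⊕1⊕1⊕1⊕1⊕1⊕1⊕0 = 1
s8 (pos 8,9,10,11,12,13,14,15): 1⊕0⊕1⊕1⊕1⊕1⊕1⊕0 = 0
Syndrome s8…s1 = 0100 → error at position 4.
Flip position 4: 101111110111110 → 101011110111110

101011110111110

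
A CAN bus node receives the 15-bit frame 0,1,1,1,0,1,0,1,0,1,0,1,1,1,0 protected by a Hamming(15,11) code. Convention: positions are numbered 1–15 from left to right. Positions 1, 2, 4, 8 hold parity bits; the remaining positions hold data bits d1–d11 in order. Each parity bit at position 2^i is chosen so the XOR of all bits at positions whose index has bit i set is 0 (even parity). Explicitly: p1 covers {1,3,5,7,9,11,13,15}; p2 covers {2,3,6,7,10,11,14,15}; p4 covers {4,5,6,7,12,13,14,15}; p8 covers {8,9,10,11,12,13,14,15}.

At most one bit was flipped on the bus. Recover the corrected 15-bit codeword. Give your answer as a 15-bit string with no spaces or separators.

011101010101100

s1 (pos 1,3,5,7,9,11,13,15): 0⊕1⊕0⊕0⊕0⊕0⊕1⊕0 = 0
s2 (pos 2,3,6,7,10,11,14,15): 1⊕1⊕1⊕0⊕1⊕0⊕1⊕0 = 1
s4 (pos 4,5,6,7,12,13,14,15): 1⊕0⊕1⊕0⊕1⊕1⊕1⊕0 = 1
s8 (pos 8,9,10,11,12,13,14,15): 1⊕0⊕1⊕0⊕1⊕1⊕1⊕0 = 1
Syndrome s8…s1 = 1110 → error at position 14.
Flip position 14: 011101010101110 → 011101010101100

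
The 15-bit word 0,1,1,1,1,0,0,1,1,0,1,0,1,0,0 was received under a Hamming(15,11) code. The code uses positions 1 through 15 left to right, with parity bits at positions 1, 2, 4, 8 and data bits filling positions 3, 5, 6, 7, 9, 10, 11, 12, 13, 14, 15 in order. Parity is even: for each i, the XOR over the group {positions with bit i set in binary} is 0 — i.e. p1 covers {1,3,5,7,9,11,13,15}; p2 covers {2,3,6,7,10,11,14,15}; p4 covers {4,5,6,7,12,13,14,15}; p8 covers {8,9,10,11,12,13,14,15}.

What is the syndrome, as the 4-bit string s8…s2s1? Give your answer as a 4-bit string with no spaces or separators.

0111

s1 (pos 1,3,5,7,9,11,13,15): 0⊕1⊕1⊕0⊕1⊕1⊕1⊕0 = 1
s2 (pos 2,3,6,7,10,11,14,15): 1⊕1⊕0⊕0⊕0⊕1⊕0⊕0 = 1
s4 (pos 4,5,6,7,12,13,14,15): 1⊕1⊕0⊕0⊕0⊕1⊕0⊕0 = 1
s8 (pos 8,9,10,11,12,13,14,15): 1⊕1⊕0⊕1⊕0⊕1⊕0⊕0 = 0
Syndrome s8…s1 = 0111 → error at position 7.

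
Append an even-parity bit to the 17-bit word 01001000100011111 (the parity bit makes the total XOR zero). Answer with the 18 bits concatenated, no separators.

XOR of the 17 data bits: 0⊕1⊕0⊕0⊕1⊕0⊕0⊕0⊕1⊕0⊕0⊕0⊕1⊕1⊕1⊕1⊕1 = 0
Parity bit = 0 (so all 18 bits XOR to 0).

010010001000111110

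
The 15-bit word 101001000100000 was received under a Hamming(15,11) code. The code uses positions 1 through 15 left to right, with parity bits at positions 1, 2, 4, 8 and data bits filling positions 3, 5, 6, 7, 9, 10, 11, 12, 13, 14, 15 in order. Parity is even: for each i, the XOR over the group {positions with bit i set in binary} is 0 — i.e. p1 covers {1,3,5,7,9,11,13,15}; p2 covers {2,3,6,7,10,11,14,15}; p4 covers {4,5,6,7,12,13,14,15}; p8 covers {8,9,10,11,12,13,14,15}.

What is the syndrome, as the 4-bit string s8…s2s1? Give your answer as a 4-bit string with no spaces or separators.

s1 (pos 1,3,5,7,9,11,13,15): 1⊕1⊕0⊕0⊕0⊕0⊕0⊕0 = 0
s2 (pos 2,3,6,7,10,11,14,15): 0⊕1⊕1⊕0⊕1⊕0⊕0⊕0 = 1
s4 (pos 4,5,6,7,12,13,14,15): 0⊕0⊕1⊕0⊕0⊕0⊕0⊕0 = 1
s8 (pos 8,9,10,11,12,13,14,15): 0⊕0⊕1⊕0⊕0⊕0⊕0⊕0 = 1
Syndrome s8…s1 = 1110 → error at position 14.

1110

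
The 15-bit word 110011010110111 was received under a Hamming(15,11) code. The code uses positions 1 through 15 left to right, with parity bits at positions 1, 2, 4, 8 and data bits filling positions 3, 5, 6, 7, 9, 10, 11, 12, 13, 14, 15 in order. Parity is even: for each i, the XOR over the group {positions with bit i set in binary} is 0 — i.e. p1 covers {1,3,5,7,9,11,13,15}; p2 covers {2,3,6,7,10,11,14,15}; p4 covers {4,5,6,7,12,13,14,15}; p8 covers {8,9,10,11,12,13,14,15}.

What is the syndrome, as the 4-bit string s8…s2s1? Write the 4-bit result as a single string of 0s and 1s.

0101

s1 (pos 1,3,5,7,9,11,13,15): 1⊕0⊕1⊕0⊕0⊕1⊕1⊕1 = 1
s2 (pos 2,3,6,7,10,11,14,15): 1⊕0⊕1⊕0⊕1⊕1⊕1⊕1 = 0
s4 (pos 4,5,6,7,12,13,14,15): 0⊕1⊕1⊕0⊕0⊕1⊕1⊕1 = 1
s8 (pos 8,9,10,11,12,13,14,15): 1⊕0⊕1⊕1⊕0⊕1⊕1⊕1 = 0
Syndrome s8…s1 = 0101 → error at position 5.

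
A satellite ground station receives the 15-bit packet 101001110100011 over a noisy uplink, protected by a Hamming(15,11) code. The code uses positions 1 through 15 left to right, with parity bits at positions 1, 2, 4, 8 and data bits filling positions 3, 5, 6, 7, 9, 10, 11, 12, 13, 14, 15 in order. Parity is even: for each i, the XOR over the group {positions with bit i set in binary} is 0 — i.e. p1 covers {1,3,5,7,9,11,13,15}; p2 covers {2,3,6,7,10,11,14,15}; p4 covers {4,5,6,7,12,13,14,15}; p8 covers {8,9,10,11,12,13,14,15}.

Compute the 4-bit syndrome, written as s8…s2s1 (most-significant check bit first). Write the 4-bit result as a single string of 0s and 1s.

s1 (pos 1,3,5,7,9,11,13,15): 1⊕1⊕0⊕1⊕0⊕0⊕0⊕1 = 0
s2 (pos 2,3,6,7,10,11,14,15): 0⊕1⊕1⊕1⊕1⊕0⊕1⊕1 = 0
s4 (pos 4,5,6,7,12,13,14,15): 0⊕0⊕1⊕1⊕0⊕0⊕1⊕1 = 0
s8 (pos 8,9,10,11,12,13,14,15): 1⊕0⊕1⊕0⊕0⊕0⊕1⊕1 = 0
Syndrome s8…s1 = 0000 → no error.

0000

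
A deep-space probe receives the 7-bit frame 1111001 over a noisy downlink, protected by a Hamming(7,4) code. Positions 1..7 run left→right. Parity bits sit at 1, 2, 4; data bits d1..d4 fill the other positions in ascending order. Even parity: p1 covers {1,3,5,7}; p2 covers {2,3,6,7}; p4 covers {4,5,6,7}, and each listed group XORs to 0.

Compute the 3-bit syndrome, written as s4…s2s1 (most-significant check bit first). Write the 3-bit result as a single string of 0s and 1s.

s1 (pos 1,3,5,7): 1⊕1⊕0⊕1 = 1
s2 (pos 2,3,6,7): 1⊕1⊕0⊕1 = 1
s4 (pos 4,5,6,7): 1⊕0⊕0⊕1 = 0
Syndrome s4…s1 = 011 → error at position 3.

011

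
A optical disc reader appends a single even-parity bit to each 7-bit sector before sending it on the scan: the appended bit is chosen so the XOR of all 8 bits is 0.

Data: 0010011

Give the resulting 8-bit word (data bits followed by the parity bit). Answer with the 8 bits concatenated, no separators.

00100111

XOR of the 7 data bits: 0⊕0⊕1⊕0⊕0⊕1⊕1 = 1
Parity bit = 1 (so all 8 bits XOR to 0).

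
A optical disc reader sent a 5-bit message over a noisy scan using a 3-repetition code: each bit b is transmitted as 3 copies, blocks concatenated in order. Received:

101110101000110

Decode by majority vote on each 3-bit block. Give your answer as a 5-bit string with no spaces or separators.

Block 1 (101): 2 ones → 1
Block 2 (110): 2 ones → 1
Block 3 (101): 2 ones → 1
Block 4 (000): 0 ones → 0
Block 5 (110): 2 ones → 1

11101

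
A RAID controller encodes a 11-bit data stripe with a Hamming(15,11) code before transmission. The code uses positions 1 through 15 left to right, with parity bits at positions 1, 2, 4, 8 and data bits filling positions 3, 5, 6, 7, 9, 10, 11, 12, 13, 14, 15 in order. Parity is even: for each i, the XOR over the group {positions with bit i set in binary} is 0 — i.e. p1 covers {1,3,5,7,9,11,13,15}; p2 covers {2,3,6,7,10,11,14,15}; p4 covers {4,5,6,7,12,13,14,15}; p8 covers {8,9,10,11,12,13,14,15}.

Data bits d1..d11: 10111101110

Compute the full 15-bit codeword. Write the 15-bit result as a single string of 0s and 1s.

011101111101110

Place data at non-parity positions: p1 p2 1 p4 0 1 1 p8 1 1 0 1 1 1 0
p1 (pos 1,3,5,7,9,11,13,15): XOR of data positions = 1⊕0⊕1⊕1⊕0⊕1⊕0 = 0
p2 (pos 2,3,6,7,10,11,14,15): XOR of data positions = 1⊕1⊕1⊕1⊕0⊕1⊕0 = 1
p4 (pos 4,5,6,7,12,13,14,15): XOR of data positions = 0⊕1⊕1⊕1⊕1⊕1⊕0 = 1
p8 (pos 8,9,10,11,12,13,14,15): XOR of data positions = 1⊕1⊕0⊕1⊕1⊕1⊕0 = 1
Codeword: 011101111101110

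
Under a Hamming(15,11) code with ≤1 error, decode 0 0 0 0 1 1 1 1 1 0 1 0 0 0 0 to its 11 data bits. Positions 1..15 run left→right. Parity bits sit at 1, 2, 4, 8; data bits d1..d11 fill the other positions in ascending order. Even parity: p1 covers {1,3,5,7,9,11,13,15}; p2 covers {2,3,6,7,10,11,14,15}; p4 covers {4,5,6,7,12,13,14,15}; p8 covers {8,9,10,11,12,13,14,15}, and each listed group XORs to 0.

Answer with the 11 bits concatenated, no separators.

01111010010

s1 (pos 1,3,5,7,9,11,13,15): 0⊕0⊕1⊕1⊕1⊕1⊕0⊕0 = 0
s2 (pos 2,3,6,7,10,11,14,15): 0⊕0⊕1⊕1⊕0⊕1⊕0⊕0 = 1
s4 (pos 4,5,6,7,12,13,14,15): 0⊕1⊕1⊕1⊕0⊕0⊕0⊕0 = 1
s8 (pos 8,9,10,11,12,13,14,15): 1⊕1⊕0⊕1⊕0⊕0⊕0⊕0 = 1
Syndrome s8…s1 = 1110 → error at position 14.
Flip position 14: 000011111010000 → 000011111010010
Read data bits from positions 3,5,6,7,9,10,11,12,13,14,15: 01111010010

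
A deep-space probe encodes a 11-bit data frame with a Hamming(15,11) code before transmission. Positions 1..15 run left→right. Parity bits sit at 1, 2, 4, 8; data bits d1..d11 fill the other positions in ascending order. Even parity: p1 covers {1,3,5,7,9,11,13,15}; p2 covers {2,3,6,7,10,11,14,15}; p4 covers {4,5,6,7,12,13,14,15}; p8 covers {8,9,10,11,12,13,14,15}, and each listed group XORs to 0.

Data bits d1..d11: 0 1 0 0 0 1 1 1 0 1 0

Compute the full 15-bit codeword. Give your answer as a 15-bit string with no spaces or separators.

010110000111010

Place data at non-parity positions: p1 p2 0 p4 1 0 0 p8 0 1 1 1 0 1 0
p1 (pos 1,3,5,7,9,11,13,15): XOR of data positions = 0⊕1⊕0⊕0⊕1⊕0⊕0 = 0
p2 (pos 2,3,6,7,10,11,14,15): XOR of data positions = 0⊕0⊕0⊕1⊕1⊕1⊕0 = 1
p4 (pos 4,5,6,7,12,13,14,15): XOR of data positions = 1⊕0⊕0⊕1⊕0⊕1⊕0 = 1
p8 (pos 8,9,10,11,12,13,14,15): XOR of data positions = 0⊕1⊕1⊕1⊕0⊕1⊕0 = 0
Codeword: 010110000111010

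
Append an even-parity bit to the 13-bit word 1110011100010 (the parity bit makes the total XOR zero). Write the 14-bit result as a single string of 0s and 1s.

XOR of the 13 data bits: 1⊕1⊕1⊕0⊕0⊕1⊕1⊕1⊕0⊕0⊕0⊕1⊕0 = 1
Parity bit = 1 (so all 14 bits XOR to 0).

11100111000101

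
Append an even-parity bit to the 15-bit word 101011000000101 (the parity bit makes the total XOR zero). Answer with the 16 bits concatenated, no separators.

1010110000001010

XOR of the 15 data bits: 1⊕0⊕1⊕0⊕1⊕1⊕0⊕0⊕0⊕0⊕0⊕0⊕1⊕0⊕1 = 0
Parity bit = 0 (so all 16 bits XOR to 0).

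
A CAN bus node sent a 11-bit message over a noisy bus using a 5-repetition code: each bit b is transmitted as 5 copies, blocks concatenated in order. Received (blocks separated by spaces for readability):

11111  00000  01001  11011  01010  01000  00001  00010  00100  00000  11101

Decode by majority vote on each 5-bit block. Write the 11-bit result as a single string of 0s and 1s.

10010000001

Block 1 (11111): 5 ones → 1
Block 2 (00000): 0 ones → 0
Block 3 (01001): 2 ones → 0
Block 4 (11011): 4 ones → 1
Block 5 (01010): 2 ones → 0
Block 6 (01000): 1 one → 0
Block 7 (00001): 1 one → 0
Block 8 (00010): 1 one → 0
Block 9 (00100): 1 one → 0
Block 10 (00000): 0 ones → 0
Block 11 (11101): 4 ones → 1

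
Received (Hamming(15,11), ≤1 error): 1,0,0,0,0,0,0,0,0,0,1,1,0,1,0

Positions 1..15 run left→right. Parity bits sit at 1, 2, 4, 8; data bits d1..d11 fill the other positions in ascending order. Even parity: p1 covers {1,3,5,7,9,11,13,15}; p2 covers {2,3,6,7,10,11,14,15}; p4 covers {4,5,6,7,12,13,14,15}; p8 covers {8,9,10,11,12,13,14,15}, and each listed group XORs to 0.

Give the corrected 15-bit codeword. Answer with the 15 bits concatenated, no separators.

s1 (pos 1,3,5,7,9,11,13,15): 1⊕0⊕0⊕0⊕0⊕1⊕0⊕0 = 0
s2 (pos 2,3,6,7,10,11,14,15): 0⊕0⊕0⊕0⊕0⊕1⊕1⊕0 = 0
s4 (pos 4,5,6,7,12,13,14,15): 0⊕0⊕0⊕0⊕1⊕0⊕1⊕0 = 0
s8 (pos 8,9,10,11,12,13,14,15): 0⊕0⊕0⊕1⊕1⊕0⊕1⊕0 = 1
Syndrome s8…s1 = 1000 → error at position 8.
Flip position 8: 100000000011010 → 100000010011010

100000010011010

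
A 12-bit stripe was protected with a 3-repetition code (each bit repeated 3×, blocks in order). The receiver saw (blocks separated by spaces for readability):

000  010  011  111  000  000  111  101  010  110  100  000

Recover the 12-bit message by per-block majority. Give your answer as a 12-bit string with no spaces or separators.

001100110100

Block 1 (000): 0 ones → 0
Block 2 (010): 1 one → 0
Block 3 (011): 2 ones → 1
Block 4 (111): 3 ones → 1
Block 5 (000): 0 ones → 0
Block 6 (000): 0 ones → 0
Block 7 (111): 3 ones → 1
Block 8 (101): 2 ones → 1
Block 9 (010): 1 one → 0
Block 10 (110): 2 ones → 1
Block 11 (100): 1 one → 0
Block 12 (000): 0 ones → 0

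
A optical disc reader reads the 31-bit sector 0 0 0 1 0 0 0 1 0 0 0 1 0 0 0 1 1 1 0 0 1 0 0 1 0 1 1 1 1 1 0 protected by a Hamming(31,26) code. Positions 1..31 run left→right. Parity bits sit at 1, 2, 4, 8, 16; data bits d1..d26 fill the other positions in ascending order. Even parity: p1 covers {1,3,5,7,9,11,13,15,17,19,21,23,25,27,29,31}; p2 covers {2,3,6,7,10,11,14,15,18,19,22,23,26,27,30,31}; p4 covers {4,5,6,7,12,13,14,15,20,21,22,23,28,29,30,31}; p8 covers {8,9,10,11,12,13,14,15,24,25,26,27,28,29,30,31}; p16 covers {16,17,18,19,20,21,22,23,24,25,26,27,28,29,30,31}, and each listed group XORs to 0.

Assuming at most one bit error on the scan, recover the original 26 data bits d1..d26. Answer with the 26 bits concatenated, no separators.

00000001000110010010111110

s1 (pos 1,3,5,7,9,11,13,15,17,19,21,23,25,27,29,31): 0⊕0⊕0⊕0⊕0⊕0⊕0⊕0⊕1⊕0⊕1⊕0⊕0⊕1⊕1⊕0 = 0
s2 (pos 2,3,6,7,10,11,14,15,18,19,22,23,26,27,30,31): 0⊕0⊕0⊕0⊕0⊕0⊕0⊕0⊕1⊕0⊕0⊕0⊕1⊕1⊕1⊕0 = 0
s4 (pos 4,5,6,7,12,13,14,15,20,21,22,23,28,29,30,31): 1⊕0⊕0⊕0⊕1⊕0⊕0⊕0⊕0⊕1⊕0⊕0⊕1⊕1⊕1⊕0 = 0
s8 (pos 8,9,10,11,12,13,14,15,24,25,26,27,28,29,30,31): 1⊕0⊕0⊕0⊕1⊕0⊕0⊕0⊕1⊕0⊕1⊕1⊕1⊕1⊕1⊕0 = 0
s16 (pos 16,17,18,19,20,21,22,23,24,25,26,27,28,29,30,31): 1⊕1⊕1⊕0⊕0⊕1⊕0⊕0⊕1⊕0⊕1⊕1⊕1⊕1⊕1⊕0 = 0
Syndrome s16…s1 = 00000 → no error.
Read data bits from positions 3,5,6,7,9,10,11,12,13,14,15,17,18,19,20,21,22,23,24,25,26,27,28,29,30,31: 00000001000110010010111110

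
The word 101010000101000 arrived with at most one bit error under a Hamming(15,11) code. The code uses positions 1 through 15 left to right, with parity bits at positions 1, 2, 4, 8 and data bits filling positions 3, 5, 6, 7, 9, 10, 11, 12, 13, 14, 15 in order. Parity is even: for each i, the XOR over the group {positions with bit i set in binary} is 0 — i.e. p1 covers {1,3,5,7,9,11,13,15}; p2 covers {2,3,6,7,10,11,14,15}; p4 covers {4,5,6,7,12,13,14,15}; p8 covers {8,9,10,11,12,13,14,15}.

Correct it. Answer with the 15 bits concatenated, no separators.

s1 (pos 1,3,5,7,9,11,13,15): 1⊕1⊕1⊕0⊕0⊕0⊕0⊕0 = 1
s2 (pos 2,3,6,7,10,11,14,15): 0⊕1⊕0⊕0⊕1⊕0⊕0⊕0 = 0
s4 (pos 4,5,6,7,12,13,14,15): 0⊕1⊕0⊕0⊕1⊕0⊕0⊕0 = 0
s8 (pos 8,9,10,11,12,13,14,15): 0⊕0⊕1⊕0⊕1⊕0⊕0⊕0 = 0
Syndrome s8…s1 = 0001 → error at position 1.
Flip position 1: 101010000101000 → 001010000101000

001010000101000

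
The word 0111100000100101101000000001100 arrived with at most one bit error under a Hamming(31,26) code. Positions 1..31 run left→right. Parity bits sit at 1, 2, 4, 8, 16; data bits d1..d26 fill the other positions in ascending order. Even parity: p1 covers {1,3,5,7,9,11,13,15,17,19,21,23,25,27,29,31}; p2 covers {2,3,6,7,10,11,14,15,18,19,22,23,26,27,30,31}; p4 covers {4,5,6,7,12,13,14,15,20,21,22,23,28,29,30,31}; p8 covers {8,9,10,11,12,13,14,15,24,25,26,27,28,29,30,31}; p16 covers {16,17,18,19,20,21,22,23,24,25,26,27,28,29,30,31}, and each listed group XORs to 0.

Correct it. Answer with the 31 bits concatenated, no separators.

0111100000100101101001000001100

s1 (pos 1,3,5,7,9,11,13,15,17,19,21,23,25,27,29,31): 0⊕1⊕1⊕0⊕0⊕1⊕0⊕0⊕1⊕1⊕0⊕0⊕0⊕0⊕1⊕0 = 0
s2 (pos 2,3,6,7,10,11,14,15,18,19,22,23,26,27,30,31): 1⊕1⊕0⊕0⊕0⊕1⊕1⊕0⊕0⊕1⊕0⊕0⊕0⊕0⊕0⊕0 = 1
s4 (pos 4,5,6,7,12,13,14,15,20,21,22,23,28,29,30,31): 1⊕1⊕0⊕0⊕0⊕0⊕1⊕0⊕0⊕0⊕0⊕0⊕1⊕1⊕0⊕0 = 1
s8 (pos 8,9,10,11,12,13,14,15,24,25,26,27,28,29,30,31): 0⊕0⊕0⊕1⊕0⊕0⊕1⊕0⊕0⊕0⊕0⊕0⊕1⊕1⊕0⊕0 = 0
s16 (pos 16,17,18,19,20,21,22,23,24,25,26,27,28,29,30,31): 1⊕1⊕0⊕1⊕0⊕0⊕0⊕0⊕0⊕0⊕0⊕0⊕1⊕1⊕0⊕0 = 1
Syndrome s16…s1 = 10110 → error at position 22.
Flip position 22: 0111100000100101101000000001100 → 0111100000100101101001000001100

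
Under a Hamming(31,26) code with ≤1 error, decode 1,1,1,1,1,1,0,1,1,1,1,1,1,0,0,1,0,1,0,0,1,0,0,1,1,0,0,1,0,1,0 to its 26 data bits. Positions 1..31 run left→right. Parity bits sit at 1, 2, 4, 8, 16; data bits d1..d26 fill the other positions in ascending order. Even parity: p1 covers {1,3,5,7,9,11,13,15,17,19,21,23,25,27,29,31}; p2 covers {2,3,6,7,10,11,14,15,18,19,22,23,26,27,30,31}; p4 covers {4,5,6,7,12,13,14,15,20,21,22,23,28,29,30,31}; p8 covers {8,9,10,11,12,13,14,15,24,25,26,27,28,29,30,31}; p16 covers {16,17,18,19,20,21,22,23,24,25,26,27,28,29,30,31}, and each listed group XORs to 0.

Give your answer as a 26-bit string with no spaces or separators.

s1 (pos 1,3,5,7,9,11,13,15,17,19,21,23,25,27,29,31): 1⊕1⊕1⊕0⊕1⊕1⊕1⊕0⊕0⊕0⊕1⊕0⊕1⊕0⊕0⊕0 = 0
s2 (pos 2,3,6,7,10,11,14,15,18,19,22,23,26,27,30,31): 1⊕1⊕1⊕0⊕1⊕1⊕0⊕0⊕1⊕0⊕0⊕0⊕0⊕0⊕1⊕0 = 1
s4 (pos 4,5,6,7,12,13,14,15,20,21,22,23,28,29,30,31): 1⊕1⊕1⊕0⊕1⊕1⊕0⊕0⊕0⊕1⊕0⊕0⊕1⊕0⊕1⊕0 = 0
s8 (pos 8,9,10,11,12,13,14,15,24,25,26,27,28,29,30,31): 1⊕1⊕1⊕1⊕1⊕1⊕0⊕0⊕1⊕1⊕0⊕0⊕1⊕0⊕1⊕0 = 0
s16 (pos 16,17,18,19,20,21,22,23,24,25,26,27,28,29,30,31): 1⊕0⊕1⊕0⊕0⊕1⊕0⊕0⊕1⊕1⊕0⊕0⊕1⊕0⊕1⊕0 = 1
Syndrome s16…s1 = 10010 → error at position 18.
Flip position 18: 1111110111111001010010011001010 → 1111110111111001000010011001010
Read data bits from positions 3,5,6,7,9,10,11,12,13,14,15,17,18,19,20,21,22,23,24,25,26,27,28,29,30,31: 11101111100000010011001010

11101111100000010011001010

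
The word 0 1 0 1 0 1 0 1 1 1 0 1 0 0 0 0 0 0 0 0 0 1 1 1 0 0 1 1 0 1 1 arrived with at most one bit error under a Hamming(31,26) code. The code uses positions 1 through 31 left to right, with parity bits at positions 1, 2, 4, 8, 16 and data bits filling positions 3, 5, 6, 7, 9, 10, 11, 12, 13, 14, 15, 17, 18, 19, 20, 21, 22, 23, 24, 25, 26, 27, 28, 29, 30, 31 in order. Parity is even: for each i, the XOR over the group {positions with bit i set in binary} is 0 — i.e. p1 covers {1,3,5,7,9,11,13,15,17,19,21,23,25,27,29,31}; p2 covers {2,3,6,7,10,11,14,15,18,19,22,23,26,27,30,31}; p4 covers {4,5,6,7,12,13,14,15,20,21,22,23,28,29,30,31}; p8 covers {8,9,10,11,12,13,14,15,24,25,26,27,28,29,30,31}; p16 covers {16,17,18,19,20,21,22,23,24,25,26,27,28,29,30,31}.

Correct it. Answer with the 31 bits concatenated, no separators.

s1 (pos 1,3,5,7,9,11,13,15,17,19,21,23,25,27,29,31): 0⊕0⊕0⊕0⊕1⊕0⊕0⊕0⊕0⊕0⊕0⊕1⊕0⊕1⊕0⊕1 = 0
s2 (pos 2,3,6,7,10,11,14,15,18,19,22,23,26,27,30,31): 1⊕0⊕1⊕0⊕1⊕0⊕0⊕0⊕0⊕0⊕1⊕1⊕0⊕1⊕1⊕1 = 0
s4 (pos 4,5,6,7,12,13,14,15,20,21,22,23,28,29,30,31): 1⊕0⊕1⊕0⊕1⊕0⊕0⊕0⊕0⊕0⊕1⊕1⊕1⊕0⊕1⊕1 = 0
s8 (pos 8,9,10,11,12,13,14,15,24,25,26,27,28,29,30,31): 1⊕1⊕1⊕0⊕1⊕0⊕0⊕0⊕1⊕0⊕0⊕1⊕1⊕0⊕1⊕1 = 1
s16 (pos 16,17,18,19,20,21,22,23,24,25,26,27,28,29,30,31): 0⊕0⊕0⊕0⊕0⊕0⊕1⊕1⊕1⊕0⊕0⊕1⊕1⊕0⊕1⊕1 = 1
Syndrome s16…s1 = 11000 → error at position 24.
Flip position 24: 0101010111010000000001110011011 → 0101010111010000000001100011011

0101010111010000000001100011011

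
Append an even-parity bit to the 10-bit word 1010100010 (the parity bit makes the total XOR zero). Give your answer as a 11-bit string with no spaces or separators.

10101000100

XOR of the 10 data bits: 1⊕0⊕1⊕0⊕1⊕0⊕0⊕0⊕1⊕0 = 0
Parity bit = 0 (so all 11 bits XOR to 0).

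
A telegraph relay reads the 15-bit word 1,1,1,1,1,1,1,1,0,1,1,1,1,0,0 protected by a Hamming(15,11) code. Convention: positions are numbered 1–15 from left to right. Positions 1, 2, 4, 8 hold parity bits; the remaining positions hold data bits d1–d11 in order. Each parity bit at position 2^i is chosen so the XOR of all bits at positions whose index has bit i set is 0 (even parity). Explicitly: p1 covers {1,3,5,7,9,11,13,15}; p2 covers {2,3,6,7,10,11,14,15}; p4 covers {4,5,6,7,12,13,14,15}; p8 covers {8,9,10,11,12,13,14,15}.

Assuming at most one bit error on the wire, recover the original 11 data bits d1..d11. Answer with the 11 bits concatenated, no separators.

s1 (pos 1,3,5,7,9,11,13,15): 1⊕1⊕1⊕1⊕0⊕1⊕1⊕0 = 0
s2 (pos 2,3,6,7,10,11,14,15): 1⊕1⊕1⊕1⊕1⊕1⊕0⊕0 = 0
s4 (pos 4,5,6,7,12,13,14,15): 1⊕1⊕1⊕1⊕1⊕1⊕0⊕0 = 0
s8 (pos 8,9,10,11,12,13,14,15): 1⊕0⊕1⊕1⊕1⊕1⊕0⊕0 = 1
Syndrome s8…s1 = 1000 → error at position 8.
Flip position 8: 111111110111100 → 111111100111100
Read data bits from positions 3,5,6,7,9,10,11,12,13,14,15: 11110111100

11110111100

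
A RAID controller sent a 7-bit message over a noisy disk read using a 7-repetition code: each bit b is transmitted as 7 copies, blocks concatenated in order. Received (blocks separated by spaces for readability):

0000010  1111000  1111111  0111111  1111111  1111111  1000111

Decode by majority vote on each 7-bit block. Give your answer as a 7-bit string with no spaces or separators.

Block 1 (0000010): 1 one → 0
Block 2 (1111000): 4 ones → 1
Block 3 (1111111): 7 ones → 1
Block 4 (0111111): 6 ones → 1
Block 5 (1111111): 7 ones → 1
Block 6 (1111111): 7 ones → 1
Block 7 (1000111): 4 ones → 1

0111111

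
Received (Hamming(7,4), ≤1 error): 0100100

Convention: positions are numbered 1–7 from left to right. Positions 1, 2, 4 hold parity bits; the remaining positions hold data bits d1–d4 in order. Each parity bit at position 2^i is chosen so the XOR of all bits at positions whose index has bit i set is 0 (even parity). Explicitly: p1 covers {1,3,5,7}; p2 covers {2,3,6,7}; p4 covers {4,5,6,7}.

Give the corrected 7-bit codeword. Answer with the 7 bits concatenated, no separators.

0100101

s1 (pos 1,3,5,7): 0⊕0⊕1⊕0 = 1
s2 (pos 2,3,6,7): 1⊕0⊕0⊕0 = 1
s4 (pos 4,5,6,7): 0⊕1⊕0⊕0 = 1
Syndrome s4…s1 = 111 → error at position 7.
Flip position 7: 0100100 → 0100101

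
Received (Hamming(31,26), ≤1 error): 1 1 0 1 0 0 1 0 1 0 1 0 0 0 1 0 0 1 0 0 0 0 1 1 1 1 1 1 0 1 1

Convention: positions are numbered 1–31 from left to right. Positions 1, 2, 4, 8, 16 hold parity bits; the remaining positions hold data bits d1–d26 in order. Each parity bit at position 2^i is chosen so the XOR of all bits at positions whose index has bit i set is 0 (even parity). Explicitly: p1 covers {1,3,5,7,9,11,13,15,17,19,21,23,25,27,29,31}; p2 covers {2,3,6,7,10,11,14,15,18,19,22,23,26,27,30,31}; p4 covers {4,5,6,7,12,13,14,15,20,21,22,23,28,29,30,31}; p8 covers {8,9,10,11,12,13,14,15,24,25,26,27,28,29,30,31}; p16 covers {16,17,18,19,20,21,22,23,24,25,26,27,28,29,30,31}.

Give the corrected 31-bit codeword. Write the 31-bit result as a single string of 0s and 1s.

s1 (pos 1,3,5,7,9,11,13,15,17,19,21,23,25,27,29,31): 1⊕0⊕0⊕1⊕1⊕1⊕0⊕1⊕0⊕0⊕0⊕1⊕1⊕1⊕0⊕1 = 1
s2 (pos 2,3,6,7,10,11,14,15,18,19,22,23,26,27,30,31): 1⊕0⊕0⊕1⊕0⊕1⊕0⊕1⊕1⊕0⊕0⊕1⊕1⊕1⊕1⊕1 = 0
s4 (pos 4,5,6,7,12,13,14,15,20,21,22,23,28,29,30,31): 1⊕0⊕0⊕1⊕0⊕0⊕0⊕1⊕0⊕0⊕0⊕1⊕1⊕0⊕1⊕1 = 1
s8 (pos 8,9,10,11,12,13,14,15,24,25,26,27,28,29,30,31): 0⊕1⊕0⊕1⊕0⊕0⊕0⊕1⊕1⊕1⊕1⊕1⊕1⊕0⊕1⊕1 = 0
s16 (pos 16,17,18,19,20,21,22,23,24,25,26,27,28,29,30,31): 0⊕0⊕1⊕0⊕0⊕0⊕0⊕1⊕1⊕1⊕1⊕1⊕1⊕0⊕1⊕1 = 1
Syndrome s16…s1 = 10101 → error at position 21.
Flip position 21: 1101001010100010010000111111011 → 1101001010100010010010111111011

1101001010100010010010111111011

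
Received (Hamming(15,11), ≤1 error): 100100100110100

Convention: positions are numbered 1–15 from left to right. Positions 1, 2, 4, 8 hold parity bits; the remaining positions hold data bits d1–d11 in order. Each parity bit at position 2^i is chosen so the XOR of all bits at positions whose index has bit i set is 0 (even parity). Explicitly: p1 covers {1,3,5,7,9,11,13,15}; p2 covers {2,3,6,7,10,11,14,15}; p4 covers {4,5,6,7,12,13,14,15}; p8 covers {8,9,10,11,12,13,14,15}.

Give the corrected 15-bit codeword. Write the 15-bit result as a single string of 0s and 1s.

100100100110110

s1 (pos 1,3,5,7,9,11,13,15): 1⊕0⊕0⊕1⊕0⊕1⊕1⊕0 = 0
s2 (pos 2,3,6,7,10,11,14,15): 0⊕0⊕0⊕1⊕1⊕1⊕0⊕0 = 1
s4 (pos 4,5,6,7,12,13,14,15): 1⊕0⊕0⊕1⊕0⊕1⊕0⊕0 = 1
s8 (pos 8,9,10,11,12,13,14,15): 0⊕0⊕1⊕1⊕0⊕1⊕0⊕0 = 1
Syndrome s8…s1 = 1110 → error at position 14.
Flip position 14: 100100100110100 → 100100100110110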